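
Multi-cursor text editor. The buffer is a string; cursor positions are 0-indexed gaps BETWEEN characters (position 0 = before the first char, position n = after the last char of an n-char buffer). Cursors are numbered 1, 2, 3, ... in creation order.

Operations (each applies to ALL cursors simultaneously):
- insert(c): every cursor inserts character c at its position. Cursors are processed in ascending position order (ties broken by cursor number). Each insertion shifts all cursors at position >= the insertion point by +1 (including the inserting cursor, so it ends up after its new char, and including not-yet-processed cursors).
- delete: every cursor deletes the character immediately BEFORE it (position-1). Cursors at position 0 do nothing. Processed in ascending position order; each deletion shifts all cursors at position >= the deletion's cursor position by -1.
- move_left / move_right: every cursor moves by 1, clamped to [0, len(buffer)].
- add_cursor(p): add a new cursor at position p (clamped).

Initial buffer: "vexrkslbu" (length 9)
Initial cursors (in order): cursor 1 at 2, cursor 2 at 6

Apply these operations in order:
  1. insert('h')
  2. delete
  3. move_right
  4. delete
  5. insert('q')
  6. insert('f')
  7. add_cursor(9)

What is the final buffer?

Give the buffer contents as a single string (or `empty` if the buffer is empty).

Answer: veqfrksqfbu

Derivation:
After op 1 (insert('h')): buffer="vehxrkshlbu" (len 11), cursors c1@3 c2@8, authorship ..1....2...
After op 2 (delete): buffer="vexrkslbu" (len 9), cursors c1@2 c2@6, authorship .........
After op 3 (move_right): buffer="vexrkslbu" (len 9), cursors c1@3 c2@7, authorship .........
After op 4 (delete): buffer="verksbu" (len 7), cursors c1@2 c2@5, authorship .......
After op 5 (insert('q')): buffer="veqrksqbu" (len 9), cursors c1@3 c2@7, authorship ..1...2..
After op 6 (insert('f')): buffer="veqfrksqfbu" (len 11), cursors c1@4 c2@9, authorship ..11...22..
After op 7 (add_cursor(9)): buffer="veqfrksqfbu" (len 11), cursors c1@4 c2@9 c3@9, authorship ..11...22..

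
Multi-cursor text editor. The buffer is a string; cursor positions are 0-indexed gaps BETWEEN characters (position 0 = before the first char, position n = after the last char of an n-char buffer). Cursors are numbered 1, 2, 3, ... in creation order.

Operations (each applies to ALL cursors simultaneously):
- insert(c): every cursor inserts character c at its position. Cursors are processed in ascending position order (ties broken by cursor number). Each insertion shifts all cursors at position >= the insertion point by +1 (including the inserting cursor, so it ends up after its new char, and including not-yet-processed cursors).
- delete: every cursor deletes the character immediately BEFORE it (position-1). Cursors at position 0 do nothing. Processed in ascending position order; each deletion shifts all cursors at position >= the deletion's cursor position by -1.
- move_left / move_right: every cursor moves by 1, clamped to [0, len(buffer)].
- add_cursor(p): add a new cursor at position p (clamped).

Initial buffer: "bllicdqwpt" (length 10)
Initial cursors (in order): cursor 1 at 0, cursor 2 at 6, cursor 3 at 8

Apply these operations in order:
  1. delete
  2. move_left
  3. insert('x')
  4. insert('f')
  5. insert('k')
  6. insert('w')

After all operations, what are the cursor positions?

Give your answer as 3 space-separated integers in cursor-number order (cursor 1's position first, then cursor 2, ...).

Answer: 4 12 17

Derivation:
After op 1 (delete): buffer="bllicqpt" (len 8), cursors c1@0 c2@5 c3@6, authorship ........
After op 2 (move_left): buffer="bllicqpt" (len 8), cursors c1@0 c2@4 c3@5, authorship ........
After op 3 (insert('x')): buffer="xbllixcxqpt" (len 11), cursors c1@1 c2@6 c3@8, authorship 1....2.3...
After op 4 (insert('f')): buffer="xfbllixfcxfqpt" (len 14), cursors c1@2 c2@8 c3@11, authorship 11....22.33...
After op 5 (insert('k')): buffer="xfkbllixfkcxfkqpt" (len 17), cursors c1@3 c2@10 c3@14, authorship 111....222.333...
After op 6 (insert('w')): buffer="xfkwbllixfkwcxfkwqpt" (len 20), cursors c1@4 c2@12 c3@17, authorship 1111....2222.3333...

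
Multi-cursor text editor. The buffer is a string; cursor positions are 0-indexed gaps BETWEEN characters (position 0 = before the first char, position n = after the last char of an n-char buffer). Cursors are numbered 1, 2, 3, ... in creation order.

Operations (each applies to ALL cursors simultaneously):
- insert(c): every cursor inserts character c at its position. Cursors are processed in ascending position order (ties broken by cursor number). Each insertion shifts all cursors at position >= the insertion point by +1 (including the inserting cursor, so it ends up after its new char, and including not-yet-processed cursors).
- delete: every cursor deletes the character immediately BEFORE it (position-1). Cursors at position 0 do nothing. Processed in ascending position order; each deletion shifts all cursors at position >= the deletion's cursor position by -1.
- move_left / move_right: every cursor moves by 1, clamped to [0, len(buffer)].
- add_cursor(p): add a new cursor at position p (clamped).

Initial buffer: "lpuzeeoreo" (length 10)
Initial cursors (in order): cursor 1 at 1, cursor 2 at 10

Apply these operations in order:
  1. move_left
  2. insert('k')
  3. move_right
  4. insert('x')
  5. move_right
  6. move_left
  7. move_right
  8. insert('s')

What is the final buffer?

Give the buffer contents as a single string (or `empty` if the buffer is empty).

Answer: klxpsuzeeorekoxs

Derivation:
After op 1 (move_left): buffer="lpuzeeoreo" (len 10), cursors c1@0 c2@9, authorship ..........
After op 2 (insert('k')): buffer="klpuzeeoreko" (len 12), cursors c1@1 c2@11, authorship 1.........2.
After op 3 (move_right): buffer="klpuzeeoreko" (len 12), cursors c1@2 c2@12, authorship 1.........2.
After op 4 (insert('x')): buffer="klxpuzeeorekox" (len 14), cursors c1@3 c2@14, authorship 1.1........2.2
After op 5 (move_right): buffer="klxpuzeeorekox" (len 14), cursors c1@4 c2@14, authorship 1.1........2.2
After op 6 (move_left): buffer="klxpuzeeorekox" (len 14), cursors c1@3 c2@13, authorship 1.1........2.2
After op 7 (move_right): buffer="klxpuzeeorekox" (len 14), cursors c1@4 c2@14, authorship 1.1........2.2
After op 8 (insert('s')): buffer="klxpsuzeeorekoxs" (len 16), cursors c1@5 c2@16, authorship 1.1.1.......2.22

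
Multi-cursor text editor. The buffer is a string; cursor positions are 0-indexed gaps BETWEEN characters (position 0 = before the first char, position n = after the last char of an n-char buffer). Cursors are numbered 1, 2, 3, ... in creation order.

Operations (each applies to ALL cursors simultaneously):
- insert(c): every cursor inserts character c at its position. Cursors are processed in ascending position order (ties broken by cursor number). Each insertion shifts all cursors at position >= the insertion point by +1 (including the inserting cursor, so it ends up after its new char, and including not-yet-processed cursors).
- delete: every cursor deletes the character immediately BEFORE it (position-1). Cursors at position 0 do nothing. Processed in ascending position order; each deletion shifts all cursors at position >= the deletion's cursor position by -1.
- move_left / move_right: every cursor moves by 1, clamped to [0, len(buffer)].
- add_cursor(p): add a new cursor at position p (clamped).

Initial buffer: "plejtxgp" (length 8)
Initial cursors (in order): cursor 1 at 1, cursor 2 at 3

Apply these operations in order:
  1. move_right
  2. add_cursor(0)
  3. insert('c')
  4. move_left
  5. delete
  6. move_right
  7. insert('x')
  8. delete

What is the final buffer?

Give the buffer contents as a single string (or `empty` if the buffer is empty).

After op 1 (move_right): buffer="plejtxgp" (len 8), cursors c1@2 c2@4, authorship ........
After op 2 (add_cursor(0)): buffer="plejtxgp" (len 8), cursors c3@0 c1@2 c2@4, authorship ........
After op 3 (insert('c')): buffer="cplcejctxgp" (len 11), cursors c3@1 c1@4 c2@7, authorship 3..1..2....
After op 4 (move_left): buffer="cplcejctxgp" (len 11), cursors c3@0 c1@3 c2@6, authorship 3..1..2....
After op 5 (delete): buffer="cpcectxgp" (len 9), cursors c3@0 c1@2 c2@4, authorship 3.1.2....
After op 6 (move_right): buffer="cpcectxgp" (len 9), cursors c3@1 c1@3 c2@5, authorship 3.1.2....
After op 7 (insert('x')): buffer="cxpcxecxtxgp" (len 12), cursors c3@2 c1@5 c2@8, authorship 33.11.22....
After op 8 (delete): buffer="cpcectxgp" (len 9), cursors c3@1 c1@3 c2@5, authorship 3.1.2....

Answer: cpcectxgp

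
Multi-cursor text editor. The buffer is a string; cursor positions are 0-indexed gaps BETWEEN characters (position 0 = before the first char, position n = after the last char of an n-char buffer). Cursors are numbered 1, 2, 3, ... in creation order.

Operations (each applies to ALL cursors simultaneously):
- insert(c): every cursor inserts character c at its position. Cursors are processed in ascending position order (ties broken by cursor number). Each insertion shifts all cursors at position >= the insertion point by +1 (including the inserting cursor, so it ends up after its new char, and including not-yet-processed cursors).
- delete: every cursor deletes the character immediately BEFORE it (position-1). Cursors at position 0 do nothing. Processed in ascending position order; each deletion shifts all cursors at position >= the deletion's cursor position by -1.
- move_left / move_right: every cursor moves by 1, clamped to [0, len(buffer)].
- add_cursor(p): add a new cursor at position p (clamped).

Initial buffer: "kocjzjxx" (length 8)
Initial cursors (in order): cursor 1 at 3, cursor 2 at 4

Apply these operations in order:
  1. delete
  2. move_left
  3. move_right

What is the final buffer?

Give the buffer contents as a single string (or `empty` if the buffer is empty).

Answer: kozjxx

Derivation:
After op 1 (delete): buffer="kozjxx" (len 6), cursors c1@2 c2@2, authorship ......
After op 2 (move_left): buffer="kozjxx" (len 6), cursors c1@1 c2@1, authorship ......
After op 3 (move_right): buffer="kozjxx" (len 6), cursors c1@2 c2@2, authorship ......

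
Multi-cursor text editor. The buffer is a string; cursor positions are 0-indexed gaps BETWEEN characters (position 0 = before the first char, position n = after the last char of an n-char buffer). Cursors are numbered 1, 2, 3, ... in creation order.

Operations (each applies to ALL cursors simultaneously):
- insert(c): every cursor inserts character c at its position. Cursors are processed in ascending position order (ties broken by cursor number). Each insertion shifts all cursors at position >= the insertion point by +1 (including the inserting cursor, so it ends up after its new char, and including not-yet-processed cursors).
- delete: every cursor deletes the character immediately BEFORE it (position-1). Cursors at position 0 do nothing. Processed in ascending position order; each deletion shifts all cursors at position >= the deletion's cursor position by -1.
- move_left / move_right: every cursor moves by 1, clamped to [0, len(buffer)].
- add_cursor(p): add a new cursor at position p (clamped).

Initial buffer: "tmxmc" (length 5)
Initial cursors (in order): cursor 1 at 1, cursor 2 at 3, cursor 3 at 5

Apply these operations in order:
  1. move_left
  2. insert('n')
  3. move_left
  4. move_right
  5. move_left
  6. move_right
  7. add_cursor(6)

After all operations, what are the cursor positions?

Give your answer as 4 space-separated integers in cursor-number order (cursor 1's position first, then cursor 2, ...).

After op 1 (move_left): buffer="tmxmc" (len 5), cursors c1@0 c2@2 c3@4, authorship .....
After op 2 (insert('n')): buffer="ntmnxmnc" (len 8), cursors c1@1 c2@4 c3@7, authorship 1..2..3.
After op 3 (move_left): buffer="ntmnxmnc" (len 8), cursors c1@0 c2@3 c3@6, authorship 1..2..3.
After op 4 (move_right): buffer="ntmnxmnc" (len 8), cursors c1@1 c2@4 c3@7, authorship 1..2..3.
After op 5 (move_left): buffer="ntmnxmnc" (len 8), cursors c1@0 c2@3 c3@6, authorship 1..2..3.
After op 6 (move_right): buffer="ntmnxmnc" (len 8), cursors c1@1 c2@4 c3@7, authorship 1..2..3.
After op 7 (add_cursor(6)): buffer="ntmnxmnc" (len 8), cursors c1@1 c2@4 c4@6 c3@7, authorship 1..2..3.

Answer: 1 4 7 6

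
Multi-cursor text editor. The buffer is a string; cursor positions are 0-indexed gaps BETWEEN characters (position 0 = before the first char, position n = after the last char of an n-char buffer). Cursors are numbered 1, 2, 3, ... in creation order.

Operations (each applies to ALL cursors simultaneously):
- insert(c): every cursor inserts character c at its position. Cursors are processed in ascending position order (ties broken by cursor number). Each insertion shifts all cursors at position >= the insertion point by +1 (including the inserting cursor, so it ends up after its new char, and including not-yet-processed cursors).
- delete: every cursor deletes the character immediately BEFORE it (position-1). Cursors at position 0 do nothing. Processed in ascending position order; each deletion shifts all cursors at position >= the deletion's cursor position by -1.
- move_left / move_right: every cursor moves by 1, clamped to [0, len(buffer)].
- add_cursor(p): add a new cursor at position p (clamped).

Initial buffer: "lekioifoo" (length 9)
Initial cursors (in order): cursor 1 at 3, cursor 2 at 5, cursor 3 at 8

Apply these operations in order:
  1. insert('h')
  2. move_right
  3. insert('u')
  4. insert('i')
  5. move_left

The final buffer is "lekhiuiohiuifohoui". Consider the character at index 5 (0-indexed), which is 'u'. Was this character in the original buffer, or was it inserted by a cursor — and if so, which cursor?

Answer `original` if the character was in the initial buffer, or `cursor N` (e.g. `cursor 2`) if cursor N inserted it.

After op 1 (insert('h')): buffer="lekhiohifoho" (len 12), cursors c1@4 c2@7 c3@11, authorship ...1..2...3.
After op 2 (move_right): buffer="lekhiohifoho" (len 12), cursors c1@5 c2@8 c3@12, authorship ...1..2...3.
After op 3 (insert('u')): buffer="lekhiuohiufohou" (len 15), cursors c1@6 c2@10 c3@15, authorship ...1.1.2.2..3.3
After op 4 (insert('i')): buffer="lekhiuiohiuifohoui" (len 18), cursors c1@7 c2@12 c3@18, authorship ...1.11.2.22..3.33
After op 5 (move_left): buffer="lekhiuiohiuifohoui" (len 18), cursors c1@6 c2@11 c3@17, authorship ...1.11.2.22..3.33
Authorship (.=original, N=cursor N): . . . 1 . 1 1 . 2 . 2 2 . . 3 . 3 3
Index 5: author = 1

Answer: cursor 1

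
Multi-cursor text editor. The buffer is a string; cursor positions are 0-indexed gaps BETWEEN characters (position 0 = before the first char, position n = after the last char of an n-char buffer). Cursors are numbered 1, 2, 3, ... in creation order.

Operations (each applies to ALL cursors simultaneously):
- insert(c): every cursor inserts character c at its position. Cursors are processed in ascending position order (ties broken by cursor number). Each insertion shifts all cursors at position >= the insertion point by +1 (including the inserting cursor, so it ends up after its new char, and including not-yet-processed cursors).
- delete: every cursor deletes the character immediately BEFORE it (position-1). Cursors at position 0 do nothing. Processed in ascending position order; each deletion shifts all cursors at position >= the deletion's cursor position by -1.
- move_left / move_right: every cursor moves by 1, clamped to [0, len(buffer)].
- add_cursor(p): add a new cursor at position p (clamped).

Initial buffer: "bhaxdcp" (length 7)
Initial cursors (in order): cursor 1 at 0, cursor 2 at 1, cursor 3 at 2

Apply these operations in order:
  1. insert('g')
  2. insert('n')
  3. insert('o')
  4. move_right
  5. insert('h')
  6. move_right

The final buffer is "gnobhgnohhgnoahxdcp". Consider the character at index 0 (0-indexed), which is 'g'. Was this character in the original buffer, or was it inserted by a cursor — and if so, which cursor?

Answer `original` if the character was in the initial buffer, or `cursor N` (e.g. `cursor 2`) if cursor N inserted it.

Answer: cursor 1

Derivation:
After op 1 (insert('g')): buffer="gbghgaxdcp" (len 10), cursors c1@1 c2@3 c3@5, authorship 1.2.3.....
After op 2 (insert('n')): buffer="gnbgnhgnaxdcp" (len 13), cursors c1@2 c2@5 c3@8, authorship 11.22.33.....
After op 3 (insert('o')): buffer="gnobgnohgnoaxdcp" (len 16), cursors c1@3 c2@7 c3@11, authorship 111.222.333.....
After op 4 (move_right): buffer="gnobgnohgnoaxdcp" (len 16), cursors c1@4 c2@8 c3@12, authorship 111.222.333.....
After op 5 (insert('h')): buffer="gnobhgnohhgnoahxdcp" (len 19), cursors c1@5 c2@10 c3@15, authorship 111.1222.2333.3....
After op 6 (move_right): buffer="gnobhgnohhgnoahxdcp" (len 19), cursors c1@6 c2@11 c3@16, authorship 111.1222.2333.3....
Authorship (.=original, N=cursor N): 1 1 1 . 1 2 2 2 . 2 3 3 3 . 3 . . . .
Index 0: author = 1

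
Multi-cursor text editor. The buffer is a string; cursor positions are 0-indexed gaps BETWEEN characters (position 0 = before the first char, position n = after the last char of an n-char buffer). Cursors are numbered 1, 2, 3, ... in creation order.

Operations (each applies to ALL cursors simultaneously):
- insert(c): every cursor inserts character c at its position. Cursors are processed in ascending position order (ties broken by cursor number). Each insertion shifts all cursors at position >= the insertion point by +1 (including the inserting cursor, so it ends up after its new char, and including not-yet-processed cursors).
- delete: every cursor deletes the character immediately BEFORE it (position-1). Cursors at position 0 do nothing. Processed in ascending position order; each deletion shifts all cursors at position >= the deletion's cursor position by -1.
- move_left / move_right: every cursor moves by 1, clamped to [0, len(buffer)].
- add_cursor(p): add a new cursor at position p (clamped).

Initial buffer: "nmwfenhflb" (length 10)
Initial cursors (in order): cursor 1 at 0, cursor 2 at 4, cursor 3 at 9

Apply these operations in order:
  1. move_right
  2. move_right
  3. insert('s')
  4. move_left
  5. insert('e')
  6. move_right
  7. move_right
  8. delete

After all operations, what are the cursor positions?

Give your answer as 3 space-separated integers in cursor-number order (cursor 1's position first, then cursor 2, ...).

Answer: 4 9 13

Derivation:
After op 1 (move_right): buffer="nmwfenhflb" (len 10), cursors c1@1 c2@5 c3@10, authorship ..........
After op 2 (move_right): buffer="nmwfenhflb" (len 10), cursors c1@2 c2@6 c3@10, authorship ..........
After op 3 (insert('s')): buffer="nmswfenshflbs" (len 13), cursors c1@3 c2@8 c3@13, authorship ..1....2....3
After op 4 (move_left): buffer="nmswfenshflbs" (len 13), cursors c1@2 c2@7 c3@12, authorship ..1....2....3
After op 5 (insert('e')): buffer="nmeswfeneshflbes" (len 16), cursors c1@3 c2@9 c3@15, authorship ..11....22....33
After op 6 (move_right): buffer="nmeswfeneshflbes" (len 16), cursors c1@4 c2@10 c3@16, authorship ..11....22....33
After op 7 (move_right): buffer="nmeswfeneshflbes" (len 16), cursors c1@5 c2@11 c3@16, authorship ..11....22....33
After op 8 (delete): buffer="nmesfenesflbe" (len 13), cursors c1@4 c2@9 c3@13, authorship ..11...22...3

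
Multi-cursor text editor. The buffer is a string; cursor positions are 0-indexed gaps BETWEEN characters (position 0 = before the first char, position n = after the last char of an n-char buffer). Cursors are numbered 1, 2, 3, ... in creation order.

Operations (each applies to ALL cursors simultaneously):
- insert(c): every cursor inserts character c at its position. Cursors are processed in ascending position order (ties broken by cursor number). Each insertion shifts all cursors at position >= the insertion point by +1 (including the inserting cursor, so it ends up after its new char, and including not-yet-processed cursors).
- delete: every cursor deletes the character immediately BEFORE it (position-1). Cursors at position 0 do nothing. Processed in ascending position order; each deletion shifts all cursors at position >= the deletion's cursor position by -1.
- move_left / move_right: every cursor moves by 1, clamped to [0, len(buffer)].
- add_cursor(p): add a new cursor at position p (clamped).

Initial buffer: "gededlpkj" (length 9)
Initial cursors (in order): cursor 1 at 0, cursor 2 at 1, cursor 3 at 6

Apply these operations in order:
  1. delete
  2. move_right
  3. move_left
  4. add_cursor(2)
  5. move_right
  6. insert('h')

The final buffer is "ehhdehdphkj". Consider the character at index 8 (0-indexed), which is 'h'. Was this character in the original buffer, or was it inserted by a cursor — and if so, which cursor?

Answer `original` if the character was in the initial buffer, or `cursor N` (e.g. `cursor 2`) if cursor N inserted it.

Answer: cursor 3

Derivation:
After op 1 (delete): buffer="ededpkj" (len 7), cursors c1@0 c2@0 c3@4, authorship .......
After op 2 (move_right): buffer="ededpkj" (len 7), cursors c1@1 c2@1 c3@5, authorship .......
After op 3 (move_left): buffer="ededpkj" (len 7), cursors c1@0 c2@0 c3@4, authorship .......
After op 4 (add_cursor(2)): buffer="ededpkj" (len 7), cursors c1@0 c2@0 c4@2 c3@4, authorship .......
After op 5 (move_right): buffer="ededpkj" (len 7), cursors c1@1 c2@1 c4@3 c3@5, authorship .......
After op 6 (insert('h')): buffer="ehhdehdphkj" (len 11), cursors c1@3 c2@3 c4@6 c3@9, authorship .12..4..3..
Authorship (.=original, N=cursor N): . 1 2 . . 4 . . 3 . .
Index 8: author = 3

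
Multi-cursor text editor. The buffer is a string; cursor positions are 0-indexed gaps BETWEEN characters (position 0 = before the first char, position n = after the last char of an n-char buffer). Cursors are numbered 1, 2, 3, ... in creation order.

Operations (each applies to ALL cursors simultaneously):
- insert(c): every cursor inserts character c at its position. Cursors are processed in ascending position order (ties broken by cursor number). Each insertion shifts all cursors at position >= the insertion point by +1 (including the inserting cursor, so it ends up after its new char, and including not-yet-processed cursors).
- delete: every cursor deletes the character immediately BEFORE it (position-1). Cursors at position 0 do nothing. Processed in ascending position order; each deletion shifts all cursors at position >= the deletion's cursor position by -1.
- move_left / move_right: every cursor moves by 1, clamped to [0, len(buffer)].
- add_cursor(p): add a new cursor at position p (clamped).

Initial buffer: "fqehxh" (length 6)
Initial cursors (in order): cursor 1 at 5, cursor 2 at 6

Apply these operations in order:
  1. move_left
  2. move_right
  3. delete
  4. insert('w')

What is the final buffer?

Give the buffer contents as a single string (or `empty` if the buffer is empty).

After op 1 (move_left): buffer="fqehxh" (len 6), cursors c1@4 c2@5, authorship ......
After op 2 (move_right): buffer="fqehxh" (len 6), cursors c1@5 c2@6, authorship ......
After op 3 (delete): buffer="fqeh" (len 4), cursors c1@4 c2@4, authorship ....
After op 4 (insert('w')): buffer="fqehww" (len 6), cursors c1@6 c2@6, authorship ....12

Answer: fqehww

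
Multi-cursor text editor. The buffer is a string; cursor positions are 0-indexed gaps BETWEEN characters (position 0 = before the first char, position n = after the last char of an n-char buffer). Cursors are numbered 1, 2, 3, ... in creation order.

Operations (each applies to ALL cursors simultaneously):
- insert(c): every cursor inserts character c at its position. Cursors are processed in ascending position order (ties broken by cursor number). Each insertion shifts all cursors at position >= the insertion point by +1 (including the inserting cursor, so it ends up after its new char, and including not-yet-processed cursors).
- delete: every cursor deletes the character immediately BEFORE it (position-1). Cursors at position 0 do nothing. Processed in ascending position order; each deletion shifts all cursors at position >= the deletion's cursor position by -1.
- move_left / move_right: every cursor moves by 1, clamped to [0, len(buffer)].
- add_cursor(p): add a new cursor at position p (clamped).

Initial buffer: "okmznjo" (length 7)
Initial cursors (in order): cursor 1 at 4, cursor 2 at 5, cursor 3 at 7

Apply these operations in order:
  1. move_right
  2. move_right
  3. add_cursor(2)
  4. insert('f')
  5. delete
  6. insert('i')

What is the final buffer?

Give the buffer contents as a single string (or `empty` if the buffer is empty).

After op 1 (move_right): buffer="okmznjo" (len 7), cursors c1@5 c2@6 c3@7, authorship .......
After op 2 (move_right): buffer="okmznjo" (len 7), cursors c1@6 c2@7 c3@7, authorship .......
After op 3 (add_cursor(2)): buffer="okmznjo" (len 7), cursors c4@2 c1@6 c2@7 c3@7, authorship .......
After op 4 (insert('f')): buffer="okfmznjfoff" (len 11), cursors c4@3 c1@8 c2@11 c3@11, authorship ..4....1.23
After op 5 (delete): buffer="okmznjo" (len 7), cursors c4@2 c1@6 c2@7 c3@7, authorship .......
After op 6 (insert('i')): buffer="okimznjioii" (len 11), cursors c4@3 c1@8 c2@11 c3@11, authorship ..4....1.23

Answer: okimznjioii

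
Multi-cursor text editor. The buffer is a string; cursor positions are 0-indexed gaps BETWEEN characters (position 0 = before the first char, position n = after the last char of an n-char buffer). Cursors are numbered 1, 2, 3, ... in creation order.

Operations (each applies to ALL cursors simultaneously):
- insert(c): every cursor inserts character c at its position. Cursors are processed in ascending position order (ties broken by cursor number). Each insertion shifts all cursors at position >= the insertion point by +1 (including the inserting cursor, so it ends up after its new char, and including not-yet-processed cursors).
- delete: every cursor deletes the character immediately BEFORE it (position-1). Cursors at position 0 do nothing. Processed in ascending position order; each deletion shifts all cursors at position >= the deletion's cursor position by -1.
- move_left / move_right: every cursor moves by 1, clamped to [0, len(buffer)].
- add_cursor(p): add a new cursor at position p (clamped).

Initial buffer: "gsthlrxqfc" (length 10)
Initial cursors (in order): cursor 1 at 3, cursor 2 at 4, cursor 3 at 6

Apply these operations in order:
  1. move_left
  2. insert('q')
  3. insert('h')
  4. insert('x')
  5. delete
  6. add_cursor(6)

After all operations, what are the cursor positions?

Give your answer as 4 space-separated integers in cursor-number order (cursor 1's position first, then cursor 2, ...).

After op 1 (move_left): buffer="gsthlrxqfc" (len 10), cursors c1@2 c2@3 c3@5, authorship ..........
After op 2 (insert('q')): buffer="gsqtqhlqrxqfc" (len 13), cursors c1@3 c2@5 c3@8, authorship ..1.2..3.....
After op 3 (insert('h')): buffer="gsqhtqhhlqhrxqfc" (len 16), cursors c1@4 c2@7 c3@11, authorship ..11.22..33.....
After op 4 (insert('x')): buffer="gsqhxtqhxhlqhxrxqfc" (len 19), cursors c1@5 c2@9 c3@14, authorship ..111.222..333.....
After op 5 (delete): buffer="gsqhtqhhlqhrxqfc" (len 16), cursors c1@4 c2@7 c3@11, authorship ..11.22..33.....
After op 6 (add_cursor(6)): buffer="gsqhtqhhlqhrxqfc" (len 16), cursors c1@4 c4@6 c2@7 c3@11, authorship ..11.22..33.....

Answer: 4 7 11 6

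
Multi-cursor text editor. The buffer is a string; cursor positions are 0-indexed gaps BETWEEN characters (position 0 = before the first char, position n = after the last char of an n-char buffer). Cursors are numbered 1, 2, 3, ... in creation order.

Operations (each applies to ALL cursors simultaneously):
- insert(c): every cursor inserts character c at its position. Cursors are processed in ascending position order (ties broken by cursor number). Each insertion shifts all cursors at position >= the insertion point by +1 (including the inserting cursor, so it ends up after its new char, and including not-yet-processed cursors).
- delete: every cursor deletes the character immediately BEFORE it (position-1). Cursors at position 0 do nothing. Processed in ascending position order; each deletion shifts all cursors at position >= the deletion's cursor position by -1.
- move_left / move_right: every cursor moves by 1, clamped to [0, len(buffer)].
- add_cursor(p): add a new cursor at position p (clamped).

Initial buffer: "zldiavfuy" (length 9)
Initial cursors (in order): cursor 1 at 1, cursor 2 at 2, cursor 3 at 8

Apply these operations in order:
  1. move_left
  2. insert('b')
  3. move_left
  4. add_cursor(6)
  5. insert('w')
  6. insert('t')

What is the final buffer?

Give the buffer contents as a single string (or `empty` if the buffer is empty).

Answer: wtbzwtbldiwtavfwtbuy

Derivation:
After op 1 (move_left): buffer="zldiavfuy" (len 9), cursors c1@0 c2@1 c3@7, authorship .........
After op 2 (insert('b')): buffer="bzbldiavfbuy" (len 12), cursors c1@1 c2@3 c3@10, authorship 1.2......3..
After op 3 (move_left): buffer="bzbldiavfbuy" (len 12), cursors c1@0 c2@2 c3@9, authorship 1.2......3..
After op 4 (add_cursor(6)): buffer="bzbldiavfbuy" (len 12), cursors c1@0 c2@2 c4@6 c3@9, authorship 1.2......3..
After op 5 (insert('w')): buffer="wbzwbldiwavfwbuy" (len 16), cursors c1@1 c2@4 c4@9 c3@13, authorship 11.22...4...33..
After op 6 (insert('t')): buffer="wtbzwtbldiwtavfwtbuy" (len 20), cursors c1@2 c2@6 c4@12 c3@17, authorship 111.222...44...333..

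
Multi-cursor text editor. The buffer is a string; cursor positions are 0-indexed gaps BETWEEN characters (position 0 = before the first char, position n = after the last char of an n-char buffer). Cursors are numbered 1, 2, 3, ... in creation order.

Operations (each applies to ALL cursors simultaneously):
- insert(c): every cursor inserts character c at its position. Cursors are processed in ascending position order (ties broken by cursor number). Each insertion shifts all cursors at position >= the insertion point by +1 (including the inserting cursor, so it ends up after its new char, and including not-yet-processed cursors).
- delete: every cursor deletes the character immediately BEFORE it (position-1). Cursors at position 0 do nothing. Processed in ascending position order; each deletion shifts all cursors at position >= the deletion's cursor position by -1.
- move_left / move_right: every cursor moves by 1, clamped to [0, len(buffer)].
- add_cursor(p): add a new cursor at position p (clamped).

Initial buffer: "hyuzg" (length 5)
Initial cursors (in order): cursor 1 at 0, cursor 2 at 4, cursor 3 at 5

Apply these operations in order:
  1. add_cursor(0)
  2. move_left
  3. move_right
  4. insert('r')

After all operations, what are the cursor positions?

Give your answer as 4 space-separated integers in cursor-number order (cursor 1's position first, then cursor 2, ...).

After op 1 (add_cursor(0)): buffer="hyuzg" (len 5), cursors c1@0 c4@0 c2@4 c3@5, authorship .....
After op 2 (move_left): buffer="hyuzg" (len 5), cursors c1@0 c4@0 c2@3 c3@4, authorship .....
After op 3 (move_right): buffer="hyuzg" (len 5), cursors c1@1 c4@1 c2@4 c3@5, authorship .....
After op 4 (insert('r')): buffer="hrryuzrgr" (len 9), cursors c1@3 c4@3 c2@7 c3@9, authorship .14...2.3

Answer: 3 7 9 3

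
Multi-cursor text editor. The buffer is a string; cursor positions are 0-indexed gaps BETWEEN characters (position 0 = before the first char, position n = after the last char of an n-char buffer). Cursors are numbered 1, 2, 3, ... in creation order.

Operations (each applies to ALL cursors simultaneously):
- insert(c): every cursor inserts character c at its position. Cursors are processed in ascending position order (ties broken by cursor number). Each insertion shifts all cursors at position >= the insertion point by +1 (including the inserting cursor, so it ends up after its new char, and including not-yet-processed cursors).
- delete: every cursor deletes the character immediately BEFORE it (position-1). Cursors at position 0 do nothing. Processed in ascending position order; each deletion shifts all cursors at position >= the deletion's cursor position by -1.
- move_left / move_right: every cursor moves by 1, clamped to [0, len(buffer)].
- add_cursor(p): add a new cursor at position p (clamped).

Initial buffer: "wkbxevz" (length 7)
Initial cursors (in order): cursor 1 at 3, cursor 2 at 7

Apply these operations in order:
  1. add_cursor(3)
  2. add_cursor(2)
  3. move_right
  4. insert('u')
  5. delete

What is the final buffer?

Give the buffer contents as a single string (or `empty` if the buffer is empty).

After op 1 (add_cursor(3)): buffer="wkbxevz" (len 7), cursors c1@3 c3@3 c2@7, authorship .......
After op 2 (add_cursor(2)): buffer="wkbxevz" (len 7), cursors c4@2 c1@3 c3@3 c2@7, authorship .......
After op 3 (move_right): buffer="wkbxevz" (len 7), cursors c4@3 c1@4 c3@4 c2@7, authorship .......
After op 4 (insert('u')): buffer="wkbuxuuevzu" (len 11), cursors c4@4 c1@7 c3@7 c2@11, authorship ...4.13...2
After op 5 (delete): buffer="wkbxevz" (len 7), cursors c4@3 c1@4 c3@4 c2@7, authorship .......

Answer: wkbxevz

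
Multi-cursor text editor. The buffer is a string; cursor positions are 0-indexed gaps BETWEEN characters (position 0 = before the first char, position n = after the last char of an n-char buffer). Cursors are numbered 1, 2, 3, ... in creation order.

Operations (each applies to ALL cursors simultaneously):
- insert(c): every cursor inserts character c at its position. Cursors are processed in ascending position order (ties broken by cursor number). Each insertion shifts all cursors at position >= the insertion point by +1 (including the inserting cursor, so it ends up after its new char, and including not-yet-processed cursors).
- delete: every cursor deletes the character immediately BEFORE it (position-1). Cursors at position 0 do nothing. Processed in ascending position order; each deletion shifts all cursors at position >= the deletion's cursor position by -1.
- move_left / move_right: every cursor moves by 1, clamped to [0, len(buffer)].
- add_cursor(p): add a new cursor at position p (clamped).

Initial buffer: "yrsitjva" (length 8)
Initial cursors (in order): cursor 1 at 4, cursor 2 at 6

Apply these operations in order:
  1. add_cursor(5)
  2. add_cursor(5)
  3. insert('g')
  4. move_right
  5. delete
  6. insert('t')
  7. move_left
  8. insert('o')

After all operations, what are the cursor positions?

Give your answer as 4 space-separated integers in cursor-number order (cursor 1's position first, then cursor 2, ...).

After op 1 (add_cursor(5)): buffer="yrsitjva" (len 8), cursors c1@4 c3@5 c2@6, authorship ........
After op 2 (add_cursor(5)): buffer="yrsitjva" (len 8), cursors c1@4 c3@5 c4@5 c2@6, authorship ........
After op 3 (insert('g')): buffer="yrsigtggjgva" (len 12), cursors c1@5 c3@8 c4@8 c2@10, authorship ....1.34.2..
After op 4 (move_right): buffer="yrsigtggjgva" (len 12), cursors c1@6 c3@9 c4@9 c2@11, authorship ....1.34.2..
After op 5 (delete): buffer="yrsiggga" (len 8), cursors c1@5 c3@6 c4@6 c2@7, authorship ....132.
After op 6 (insert('t')): buffer="yrsigtgttgta" (len 12), cursors c1@6 c3@9 c4@9 c2@11, authorship ....1133422.
After op 7 (move_left): buffer="yrsigtgttgta" (len 12), cursors c1@5 c3@8 c4@8 c2@10, authorship ....1133422.
After op 8 (insert('o')): buffer="yrsigotgtootgota" (len 16), cursors c1@6 c3@11 c4@11 c2@14, authorship ....11133344222.

Answer: 6 14 11 11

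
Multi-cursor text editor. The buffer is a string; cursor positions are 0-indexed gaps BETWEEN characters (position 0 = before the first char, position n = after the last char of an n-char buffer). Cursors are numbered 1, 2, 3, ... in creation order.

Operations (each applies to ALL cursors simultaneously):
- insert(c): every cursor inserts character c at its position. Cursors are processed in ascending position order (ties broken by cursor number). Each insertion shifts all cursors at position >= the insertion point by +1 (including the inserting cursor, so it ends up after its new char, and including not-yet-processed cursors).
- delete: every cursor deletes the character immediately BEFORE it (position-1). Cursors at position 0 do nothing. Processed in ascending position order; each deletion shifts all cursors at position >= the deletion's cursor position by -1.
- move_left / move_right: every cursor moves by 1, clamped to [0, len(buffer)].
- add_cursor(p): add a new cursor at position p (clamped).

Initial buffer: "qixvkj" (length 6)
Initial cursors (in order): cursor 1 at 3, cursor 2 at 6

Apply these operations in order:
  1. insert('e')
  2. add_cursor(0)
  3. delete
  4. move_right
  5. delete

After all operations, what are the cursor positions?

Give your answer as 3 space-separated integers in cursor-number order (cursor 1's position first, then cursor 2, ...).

Answer: 2 3 0

Derivation:
After op 1 (insert('e')): buffer="qixevkje" (len 8), cursors c1@4 c2@8, authorship ...1...2
After op 2 (add_cursor(0)): buffer="qixevkje" (len 8), cursors c3@0 c1@4 c2@8, authorship ...1...2
After op 3 (delete): buffer="qixvkj" (len 6), cursors c3@0 c1@3 c2@6, authorship ......
After op 4 (move_right): buffer="qixvkj" (len 6), cursors c3@1 c1@4 c2@6, authorship ......
After op 5 (delete): buffer="ixk" (len 3), cursors c3@0 c1@2 c2@3, authorship ...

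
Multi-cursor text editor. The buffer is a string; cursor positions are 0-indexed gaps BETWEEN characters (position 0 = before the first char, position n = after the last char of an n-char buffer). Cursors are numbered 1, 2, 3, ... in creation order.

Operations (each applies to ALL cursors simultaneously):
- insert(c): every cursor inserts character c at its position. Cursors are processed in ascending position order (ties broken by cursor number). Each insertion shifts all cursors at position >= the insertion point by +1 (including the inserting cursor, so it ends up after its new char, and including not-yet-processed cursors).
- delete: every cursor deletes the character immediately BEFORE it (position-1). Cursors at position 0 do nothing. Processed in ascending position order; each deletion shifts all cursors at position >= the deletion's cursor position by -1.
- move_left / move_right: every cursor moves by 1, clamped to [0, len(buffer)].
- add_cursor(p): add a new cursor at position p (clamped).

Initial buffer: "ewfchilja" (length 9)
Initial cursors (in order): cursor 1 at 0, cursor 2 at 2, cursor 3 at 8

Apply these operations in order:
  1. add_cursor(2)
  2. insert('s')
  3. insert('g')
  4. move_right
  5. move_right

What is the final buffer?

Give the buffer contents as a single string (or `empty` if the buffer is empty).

After op 1 (add_cursor(2)): buffer="ewfchilja" (len 9), cursors c1@0 c2@2 c4@2 c3@8, authorship .........
After op 2 (insert('s')): buffer="sewssfchiljsa" (len 13), cursors c1@1 c2@5 c4@5 c3@12, authorship 1..24......3.
After op 3 (insert('g')): buffer="sgewssggfchiljsga" (len 17), cursors c1@2 c2@8 c4@8 c3@16, authorship 11..2424......33.
After op 4 (move_right): buffer="sgewssggfchiljsga" (len 17), cursors c1@3 c2@9 c4@9 c3@17, authorship 11..2424......33.
After op 5 (move_right): buffer="sgewssggfchiljsga" (len 17), cursors c1@4 c2@10 c4@10 c3@17, authorship 11..2424......33.

Answer: sgewssggfchiljsga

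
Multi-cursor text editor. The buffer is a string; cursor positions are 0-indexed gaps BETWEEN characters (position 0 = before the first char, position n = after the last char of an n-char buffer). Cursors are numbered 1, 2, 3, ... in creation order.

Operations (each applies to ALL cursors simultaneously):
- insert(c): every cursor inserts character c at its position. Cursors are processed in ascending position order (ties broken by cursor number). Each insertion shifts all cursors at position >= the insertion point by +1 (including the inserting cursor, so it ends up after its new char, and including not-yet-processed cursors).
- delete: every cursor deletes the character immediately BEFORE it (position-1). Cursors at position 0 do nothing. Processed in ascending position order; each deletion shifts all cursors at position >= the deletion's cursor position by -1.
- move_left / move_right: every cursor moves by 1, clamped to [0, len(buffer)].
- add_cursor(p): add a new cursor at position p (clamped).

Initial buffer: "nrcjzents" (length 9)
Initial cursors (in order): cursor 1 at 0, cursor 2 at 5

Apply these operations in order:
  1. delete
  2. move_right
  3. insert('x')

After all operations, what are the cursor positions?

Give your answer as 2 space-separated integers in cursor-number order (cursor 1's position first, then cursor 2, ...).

Answer: 2 7

Derivation:
After op 1 (delete): buffer="nrcjents" (len 8), cursors c1@0 c2@4, authorship ........
After op 2 (move_right): buffer="nrcjents" (len 8), cursors c1@1 c2@5, authorship ........
After op 3 (insert('x')): buffer="nxrcjexnts" (len 10), cursors c1@2 c2@7, authorship .1....2...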